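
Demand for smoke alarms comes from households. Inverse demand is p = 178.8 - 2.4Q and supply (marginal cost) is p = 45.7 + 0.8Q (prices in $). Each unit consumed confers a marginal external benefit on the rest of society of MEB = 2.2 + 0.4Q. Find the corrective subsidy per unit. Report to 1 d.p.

subsidy = $21.5 per unit

Social marginal benefit = demand + MEB = 181.0 - 2.0Q.
Set SMB = MC: 181.0 - 2.0Q = 45.7 + 0.8Q → Q* = 48.3214.
The Pigouvian subsidy equals MEB at Q*: 2.2 + 0.4×48.3214 = 21.5286.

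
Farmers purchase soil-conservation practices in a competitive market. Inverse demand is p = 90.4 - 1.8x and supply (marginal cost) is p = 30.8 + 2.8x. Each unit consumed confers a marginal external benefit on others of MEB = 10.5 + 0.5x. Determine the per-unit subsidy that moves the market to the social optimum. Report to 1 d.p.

subsidy = 19.0 per unit

Social marginal benefit = demand + MEB = 100.9 - 1.3x.
Set SMB = MC: 100.9 - 1.3x = 30.8 + 2.8x → x* = 17.0976.
The Pigouvian subsidy equals MEB at x*: 10.5 + 0.5×17.0976 = 19.0488.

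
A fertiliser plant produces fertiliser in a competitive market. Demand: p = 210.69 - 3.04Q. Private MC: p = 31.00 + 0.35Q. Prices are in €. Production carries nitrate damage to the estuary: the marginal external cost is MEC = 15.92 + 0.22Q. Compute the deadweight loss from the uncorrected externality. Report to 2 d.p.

Market equilibrium (private): 31.00 + 0.35Q = 210.69 - 3.04Q → Q_m = 53.0059.
Social marginal cost = private MC + MEC = 46.92 + 0.57Q.
Set SMC = demand: 46.92 + 0.57Q = 210.69 - 3.04Q → Q* = 45.3657.
The loss is the area between SMC and demand from Q* to Q_m; with linear curves that's a triangle of height MEC(Q_m).
DWL = ½ × 7.6402 × 27.5813 = 105.3633.

DWL = €105.36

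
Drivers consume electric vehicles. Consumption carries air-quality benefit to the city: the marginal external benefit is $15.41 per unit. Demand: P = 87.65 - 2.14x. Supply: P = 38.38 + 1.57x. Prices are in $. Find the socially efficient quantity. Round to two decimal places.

Social marginal benefit = demand + MEB = 103.06 - 2.14x.
Set SMB = MC: 103.06 - 2.14x = 38.38 + 1.57x → x* = 17.4340.

x* = 17.43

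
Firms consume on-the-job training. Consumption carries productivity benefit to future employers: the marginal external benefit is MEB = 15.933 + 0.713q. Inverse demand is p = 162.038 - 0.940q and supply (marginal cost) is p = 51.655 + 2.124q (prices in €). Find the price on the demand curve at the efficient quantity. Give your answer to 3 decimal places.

P = €111.533

Social marginal benefit = demand + MEB = 177.971 - 0.227q.
Set SMB = MC: 177.971 - 0.227q = 51.655 + 2.124q → q* = 53.7286.
Consumer price on the demand curve at q*: 162.038 − 0.940×53.7286 = 111.5331.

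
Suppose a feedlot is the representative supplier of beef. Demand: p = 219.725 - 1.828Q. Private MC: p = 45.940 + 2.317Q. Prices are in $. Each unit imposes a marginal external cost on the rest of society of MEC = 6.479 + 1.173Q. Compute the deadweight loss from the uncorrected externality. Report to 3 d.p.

DWL = $291.265

Market equilibrium (private): 45.940 + 2.317Q = 219.725 - 1.828Q → Q_m = 41.9264.
Social marginal cost = private MC + MEC = 52.419 + 3.490Q.
Set SMC = demand: 52.419 + 3.490Q = 219.725 - 1.828Q → Q* = 31.4603.
Height of the DWL triangle at Q_m is SMC(Q_m) − demand(Q_m) = MEC(Q_m) = 55.6587.
DWL = ½ × 10.4661 × 55.6587 = 291.2648.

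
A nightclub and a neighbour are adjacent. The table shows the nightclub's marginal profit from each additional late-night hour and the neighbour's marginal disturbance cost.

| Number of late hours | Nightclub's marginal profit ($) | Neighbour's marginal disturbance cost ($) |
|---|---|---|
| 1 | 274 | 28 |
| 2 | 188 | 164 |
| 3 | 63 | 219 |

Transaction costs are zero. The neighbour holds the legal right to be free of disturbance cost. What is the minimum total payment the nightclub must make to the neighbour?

$192

Efficient level: marginal profit ≥ marginal disturbance cost through level 2, so k* = 2.
With the neighbour holding the right, the nightclub must at least compensate total damage at k*: 28 + 164 = 192.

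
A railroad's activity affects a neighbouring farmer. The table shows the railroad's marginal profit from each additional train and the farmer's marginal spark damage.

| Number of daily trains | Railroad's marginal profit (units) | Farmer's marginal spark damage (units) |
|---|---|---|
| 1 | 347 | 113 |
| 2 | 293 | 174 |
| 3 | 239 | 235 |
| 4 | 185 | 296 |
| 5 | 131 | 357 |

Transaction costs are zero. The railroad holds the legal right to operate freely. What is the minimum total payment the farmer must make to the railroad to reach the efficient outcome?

Left alone the railroad would choose level 5 (marginal profit stays positive).
Efficient level: k* = 3 (marginal profit ≥ marginal spark damage through 3).
The farmer must at least cover the railroad's forgone profit from cutting 5→3: 185 + 131 = 316.

316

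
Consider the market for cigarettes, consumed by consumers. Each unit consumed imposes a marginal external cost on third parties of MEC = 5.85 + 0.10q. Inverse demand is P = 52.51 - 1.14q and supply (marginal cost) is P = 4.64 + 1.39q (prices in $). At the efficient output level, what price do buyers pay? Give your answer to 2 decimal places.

P = $34.30

Social marginal benefit = demand − MEC = 46.66 - 1.24q.
Set SMB = MC: 46.66 - 1.24q = 4.64 + 1.39q → q* = 15.9772.
Consumer price on the demand curve at q*: 52.51 − 1.14×15.9772 = 34.2960.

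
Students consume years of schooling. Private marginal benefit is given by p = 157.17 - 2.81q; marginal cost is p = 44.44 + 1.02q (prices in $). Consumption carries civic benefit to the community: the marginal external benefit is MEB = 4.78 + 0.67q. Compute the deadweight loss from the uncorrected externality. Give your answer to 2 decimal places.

Market equilibrium (private): 44.44 + 1.02q = 157.17 - 2.81q → q_m = 29.4334.
Social marginal benefit = demand + MEB = 161.95 - 2.14q.
Set SMB = MC: 161.95 - 2.14q = 44.44 + 1.02q → q* = 37.1867.
The welfare-loss triangle has base |q_m − q*| and height MEB(q_m) (the vertical gap between SMB and MC is zero at q* and MEB at q_m).
DWL = ½ × 7.7533 × 24.5004 = 94.9795.

DWL = $94.98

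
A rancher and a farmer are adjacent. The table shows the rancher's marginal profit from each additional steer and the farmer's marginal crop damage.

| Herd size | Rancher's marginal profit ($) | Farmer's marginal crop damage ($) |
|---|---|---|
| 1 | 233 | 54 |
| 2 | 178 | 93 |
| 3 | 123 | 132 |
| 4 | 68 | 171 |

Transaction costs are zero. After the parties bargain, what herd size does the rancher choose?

Bargaining reaches the level where marginal profit last exceeds marginal crop damage.
That holds through level 2 (178 ≥ 93) but not at 3 (123 < 132).

2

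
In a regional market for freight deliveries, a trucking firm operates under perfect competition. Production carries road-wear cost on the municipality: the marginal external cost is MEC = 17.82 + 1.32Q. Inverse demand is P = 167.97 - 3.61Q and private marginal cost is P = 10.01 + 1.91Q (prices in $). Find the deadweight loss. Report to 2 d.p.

Market equilibrium (private): 10.01 + 1.91Q = 167.97 - 3.61Q → Q_m = 28.6159.
Social marginal cost = private MC + MEC = 27.83 + 3.23Q.
Set SMC = demand: 27.83 + 3.23Q = 167.97 - 3.61Q → Q* = 20.4883.
Between Q* and Q_m the wedge SMC − demand runs linearly from 0 to MEC(Q_m), so the loss is a triangle.
DWL = ½ × 8.1276 × 55.5930 = 225.9188.

DWL = $225.92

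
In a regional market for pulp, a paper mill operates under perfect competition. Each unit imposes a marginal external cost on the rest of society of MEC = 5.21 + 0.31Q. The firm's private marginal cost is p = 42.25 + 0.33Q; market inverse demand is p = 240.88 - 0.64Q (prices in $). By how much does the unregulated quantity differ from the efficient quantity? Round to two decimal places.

53.66 units

Market equilibrium (private): 42.25 + 0.33Q = 240.88 - 0.64Q → Q_m = 204.7732.
Social marginal cost = private MC + MEC = 47.46 + 0.64Q.
Set SMC = demand: 47.46 + 0.64Q = 240.88 - 0.64Q → Q* = 151.1094.
Gap = |204.7732 − 151.1094| = 53.6638.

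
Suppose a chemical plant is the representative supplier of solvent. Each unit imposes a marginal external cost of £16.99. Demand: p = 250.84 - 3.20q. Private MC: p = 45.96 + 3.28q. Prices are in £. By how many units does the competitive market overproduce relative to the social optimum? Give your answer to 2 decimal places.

2.62 units

Market equilibrium (private): 45.96 + 3.28q = 250.84 - 3.20q → q_m = 31.6173.
Social marginal cost = private MC + MEC = 62.95 + 3.28q.
Set SMC = demand: 62.95 + 3.28q = 250.84 - 3.20q → q* = 28.9954.
Gap = |31.6173 − 28.9954| = 2.6219.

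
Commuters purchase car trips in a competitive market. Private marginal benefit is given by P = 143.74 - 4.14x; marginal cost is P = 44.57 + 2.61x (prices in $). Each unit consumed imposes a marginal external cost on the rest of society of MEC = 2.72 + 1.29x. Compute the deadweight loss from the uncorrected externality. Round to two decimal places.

Market equilibrium (private): 44.57 + 2.61x = 143.74 - 4.14x → x_m = 14.6919.
Social marginal benefit = demand − MEC = 141.02 - 5.43x.
Set SMB = MC: 141.02 - 5.43x = 44.57 + 2.61x → x* = 11.9963.
The welfare-loss triangle has base |x_m − x*| and height MEC(x_m) (the vertical gap between SMB and MC is zero at x* and MEC at x_m).
DWL = ½ × 2.6956 × 21.6725 = 29.2102.

DWL = $29.21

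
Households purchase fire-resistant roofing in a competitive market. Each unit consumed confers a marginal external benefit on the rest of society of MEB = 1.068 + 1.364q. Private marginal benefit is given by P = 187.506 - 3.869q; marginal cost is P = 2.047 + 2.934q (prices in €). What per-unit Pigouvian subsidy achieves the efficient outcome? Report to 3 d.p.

subsidy = €47.846 per unit

Social marginal benefit = demand + MEB = 188.574 - 2.505q.
Set SMB = MC: 188.574 - 2.505q = 2.047 + 2.934q → q* = 34.2944.
The Pigouvian subsidy equals MEB at q*: 1.068 + 1.364×34.2944 = 47.8456.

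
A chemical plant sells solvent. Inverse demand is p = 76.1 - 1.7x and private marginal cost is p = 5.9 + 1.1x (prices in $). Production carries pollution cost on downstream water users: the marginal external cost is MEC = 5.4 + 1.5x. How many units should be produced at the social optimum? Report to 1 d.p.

Social marginal cost = private MC + MEC = 11.3 + 2.6x.
Set SMC = demand: 11.3 + 2.6x = 76.1 - 1.7x → x* = 15.0698.

x* = 15.1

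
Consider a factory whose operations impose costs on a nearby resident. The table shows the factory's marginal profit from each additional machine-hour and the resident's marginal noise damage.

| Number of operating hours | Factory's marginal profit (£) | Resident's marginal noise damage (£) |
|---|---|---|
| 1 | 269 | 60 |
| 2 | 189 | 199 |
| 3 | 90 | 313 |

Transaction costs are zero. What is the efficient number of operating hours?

Bargaining reaches the level where marginal profit last exceeds marginal noise damage.
That holds through level 1 (269 ≥ 60) but not at 2 (189 < 199).

1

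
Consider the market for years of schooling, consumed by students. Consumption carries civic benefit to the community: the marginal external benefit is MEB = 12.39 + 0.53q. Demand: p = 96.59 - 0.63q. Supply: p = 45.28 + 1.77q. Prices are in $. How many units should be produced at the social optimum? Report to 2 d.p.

Social marginal benefit = demand + MEB = 108.98 - 0.10q.
Set SMB = MC: 108.98 - 0.10q = 45.28 + 1.77q → q* = 34.0642.

q* = 34.06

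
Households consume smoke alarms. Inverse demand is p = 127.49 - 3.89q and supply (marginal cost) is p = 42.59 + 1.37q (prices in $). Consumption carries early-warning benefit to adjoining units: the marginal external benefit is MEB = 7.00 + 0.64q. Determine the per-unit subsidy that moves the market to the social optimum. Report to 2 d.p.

Social marginal benefit = demand + MEB = 134.49 - 3.25q.
Set SMB = MC: 134.49 - 3.25q = 42.59 + 1.37q → q* = 19.8918.
The Pigouvian subsidy equals MEB at q*: 7.00 + 0.64×19.8918 = 19.7308.

subsidy = $19.73 per unit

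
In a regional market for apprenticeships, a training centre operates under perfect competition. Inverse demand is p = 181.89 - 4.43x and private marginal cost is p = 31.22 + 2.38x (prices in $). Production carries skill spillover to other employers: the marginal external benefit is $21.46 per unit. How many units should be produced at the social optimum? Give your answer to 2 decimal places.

Social marginal cost = private MC − MEB = 9.76 + 2.38x.
Set SMC = demand: 9.76 + 2.38x = 181.89 - 4.43x → x* = 25.2761.

x* = 25.28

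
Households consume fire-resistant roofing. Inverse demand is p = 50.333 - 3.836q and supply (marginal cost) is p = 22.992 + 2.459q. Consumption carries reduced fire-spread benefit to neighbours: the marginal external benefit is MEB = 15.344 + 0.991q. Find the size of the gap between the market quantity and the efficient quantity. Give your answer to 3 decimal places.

3.704 units

Market equilibrium (private): 22.992 + 2.459q = 50.333 - 3.836q → q_m = 4.3433.
Social marginal benefit = demand + MEB = 65.677 - 2.845q.
Set SMB = MC: 65.677 - 2.845q = 22.992 + 2.459q → q* = 8.0477.
Gap = |4.3433 − 8.0477| = 3.7044.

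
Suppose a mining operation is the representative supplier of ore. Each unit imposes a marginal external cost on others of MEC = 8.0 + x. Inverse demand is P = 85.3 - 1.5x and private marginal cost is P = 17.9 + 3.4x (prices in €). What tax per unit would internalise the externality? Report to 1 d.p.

tax = €18.1 per unit

Social marginal cost = private MC + MEC = 25.9 + 4.4x.
Set SMC = demand: 25.9 + 4.4x = 85.3 - 1.5x → x* = 10.0678.
The Pigouvian tax equals MEC at x*: 8.0 + 1.0×10.0678 = 18.0678.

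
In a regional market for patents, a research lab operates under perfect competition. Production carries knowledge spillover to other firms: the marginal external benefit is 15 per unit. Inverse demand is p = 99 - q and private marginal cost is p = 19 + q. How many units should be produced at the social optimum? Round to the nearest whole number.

q* = 48

Social marginal cost = private MC − MEB = 4 + q.
Set SMC = demand: 4 + q = 99 - q → q* = 47.5000.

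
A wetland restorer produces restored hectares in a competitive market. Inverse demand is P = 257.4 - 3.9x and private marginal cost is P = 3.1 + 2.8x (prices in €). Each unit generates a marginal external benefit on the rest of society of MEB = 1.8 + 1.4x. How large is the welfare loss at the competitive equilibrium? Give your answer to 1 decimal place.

Market equilibrium (private): 3.1 + 2.8x = 257.4 - 3.9x → x_m = 37.9552.
Social marginal cost = private MC − MEB = 1.3 + 1.4x.
Set SMC = demand: 1.3 + 1.4x = 257.4 - 3.9x → x* = 48.3208.
Height of the DWL triangle at x_m is demand(x_m) − SMC(x_m) = MEB(x_m) = 54.9373.
DWL = ½ × 10.3656 × 54.9373 = 284.7290.

DWL = €284.7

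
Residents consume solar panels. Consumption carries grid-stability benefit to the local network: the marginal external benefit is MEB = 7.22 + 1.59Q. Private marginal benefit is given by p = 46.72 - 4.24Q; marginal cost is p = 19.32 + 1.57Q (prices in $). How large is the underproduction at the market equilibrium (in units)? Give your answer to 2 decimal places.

Market equilibrium (private): 19.32 + 1.57Q = 46.72 - 4.24Q → Q_m = 4.7160.
Social marginal benefit = demand + MEB = 53.94 - 2.65Q.
Set SMB = MC: 53.94 - 2.65Q = 19.32 + 1.57Q → Q* = 8.2038.
Gap = |4.7160 − 8.2038| = 3.4878.

3.49 units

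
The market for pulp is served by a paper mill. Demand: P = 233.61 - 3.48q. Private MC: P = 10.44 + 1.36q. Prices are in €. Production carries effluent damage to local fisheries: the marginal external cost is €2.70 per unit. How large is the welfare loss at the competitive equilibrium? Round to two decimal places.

Market equilibrium (private): 10.44 + 1.36q = 233.61 - 3.48q → q_m = 46.1095.
Social marginal cost = private MC + MEC = 13.14 + 1.36q.
Set SMC = demand: 13.14 + 1.36q = 233.61 - 3.48q → q* = 45.5517.
Height of the DWL triangle at q_m is SMC(q_m) − demand(q_m) = MEC(q_m) = 2.7000.
DWL = ½ × 0.5578 × 2.7000 = 0.7530.

DWL = €0.75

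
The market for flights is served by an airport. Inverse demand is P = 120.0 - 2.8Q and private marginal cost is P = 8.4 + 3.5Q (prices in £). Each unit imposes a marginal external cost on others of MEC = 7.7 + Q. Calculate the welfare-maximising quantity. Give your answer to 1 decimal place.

Social marginal cost = private MC + MEC = 16.1 + 4.5Q.
Set SMC = demand: 16.1 + 4.5Q = 120.0 - 2.8Q → Q* = 14.2329.

Q* = 14.2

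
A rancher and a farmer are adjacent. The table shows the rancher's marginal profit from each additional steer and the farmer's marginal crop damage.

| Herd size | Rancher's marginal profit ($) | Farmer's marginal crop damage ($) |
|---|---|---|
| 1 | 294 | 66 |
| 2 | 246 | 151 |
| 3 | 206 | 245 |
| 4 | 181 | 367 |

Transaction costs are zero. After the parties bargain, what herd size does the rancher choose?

2

Bargaining reaches the level where marginal profit last exceeds marginal crop damage.
That holds through level 2 (246 ≥ 151) but not at 3 (206 < 245).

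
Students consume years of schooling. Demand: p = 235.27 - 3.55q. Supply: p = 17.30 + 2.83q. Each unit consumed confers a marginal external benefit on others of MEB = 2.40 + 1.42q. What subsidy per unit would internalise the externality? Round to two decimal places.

Social marginal benefit = demand + MEB = 237.67 - 2.13q.
Set SMB = MC: 237.67 - 2.13q = 17.30 + 2.83q → q* = 44.4294.
The Pigouvian subsidy equals MEB at q*: 2.40 + 1.42×44.4294 = 65.4897.

subsidy = 65.49 per unit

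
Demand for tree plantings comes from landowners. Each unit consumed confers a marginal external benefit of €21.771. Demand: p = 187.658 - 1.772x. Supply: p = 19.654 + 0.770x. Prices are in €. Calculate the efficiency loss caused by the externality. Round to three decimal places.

Market equilibrium (private): 19.654 + 0.770x = 187.658 - 1.772x → x_m = 66.0913.
Social marginal benefit = demand + MEB = 209.429 - 1.772x.
Set SMB = MC: 209.429 - 1.772x = 19.654 + 0.770x → x* = 74.6558.
Between x* and x_m the wedge SMB − MC runs linearly from 0 to MEB(x_m), so the loss is a triangle.
DWL = ½ × 8.5645 × 21.7710 = 93.2289.

DWL = €93.229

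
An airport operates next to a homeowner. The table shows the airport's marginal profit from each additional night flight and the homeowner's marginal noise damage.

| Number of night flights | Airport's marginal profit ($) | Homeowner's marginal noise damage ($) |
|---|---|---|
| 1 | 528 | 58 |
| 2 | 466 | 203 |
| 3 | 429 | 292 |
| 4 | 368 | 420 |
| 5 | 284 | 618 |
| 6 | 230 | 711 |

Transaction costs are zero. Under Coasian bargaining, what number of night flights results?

3

Bargaining reaches the level where marginal profit last exceeds marginal noise damage.
That holds through level 3 (429 ≥ 292) but not at 4 (368 < 420).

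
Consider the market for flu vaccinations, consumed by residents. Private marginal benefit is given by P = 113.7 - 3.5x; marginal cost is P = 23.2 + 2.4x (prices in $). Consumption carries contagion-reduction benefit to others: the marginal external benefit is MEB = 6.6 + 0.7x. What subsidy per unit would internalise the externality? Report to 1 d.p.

subsidy = $19.7 per unit

Social marginal benefit = demand + MEB = 120.3 - 2.8x.
Set SMB = MC: 120.3 - 2.8x = 23.2 + 2.4x → x* = 18.6731.
The Pigouvian subsidy equals MEB at x*: 6.6 + 0.7×18.6731 = 19.6712.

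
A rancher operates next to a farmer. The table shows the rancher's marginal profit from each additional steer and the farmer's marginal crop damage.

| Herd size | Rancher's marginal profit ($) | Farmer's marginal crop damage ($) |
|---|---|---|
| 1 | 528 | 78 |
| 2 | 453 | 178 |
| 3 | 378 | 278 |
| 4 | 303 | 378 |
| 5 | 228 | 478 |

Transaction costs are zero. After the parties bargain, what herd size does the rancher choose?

3

Bargaining reaches the level where marginal profit last exceeds marginal crop damage.
That holds through level 3 (378 ≥ 278) but not at 4 (303 < 378).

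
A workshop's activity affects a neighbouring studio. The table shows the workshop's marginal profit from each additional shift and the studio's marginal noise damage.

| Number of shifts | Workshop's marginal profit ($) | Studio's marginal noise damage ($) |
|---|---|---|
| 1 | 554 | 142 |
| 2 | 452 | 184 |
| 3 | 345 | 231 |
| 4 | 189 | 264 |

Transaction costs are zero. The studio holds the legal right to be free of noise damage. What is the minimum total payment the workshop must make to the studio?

Efficient level: marginal profit ≥ marginal noise damage through level 3, so k* = 3.
With the studio holding the right, the workshop must at least compensate total damage at k*: 142 + 184 + 231 = 557.

$557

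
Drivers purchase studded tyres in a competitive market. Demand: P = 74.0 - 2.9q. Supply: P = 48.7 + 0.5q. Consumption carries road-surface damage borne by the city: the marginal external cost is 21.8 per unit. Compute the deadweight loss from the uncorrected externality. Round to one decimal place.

Market equilibrium (private): 48.7 + 0.5q = 74.0 - 2.9q → q_m = 7.4412.
Social marginal benefit = demand − MEC = 52.2 - 2.9q.
Set SMB = MC: 52.2 - 2.9q = 48.7 + 0.5q → q* = 1.0294.
The loss is the area between SMB and MC from q* to q_m; with linear curves that's a triangle of height MEC(q_m).
DWL = ½ × 6.4118 × 21.8000 = 69.8886.

DWL = 69.9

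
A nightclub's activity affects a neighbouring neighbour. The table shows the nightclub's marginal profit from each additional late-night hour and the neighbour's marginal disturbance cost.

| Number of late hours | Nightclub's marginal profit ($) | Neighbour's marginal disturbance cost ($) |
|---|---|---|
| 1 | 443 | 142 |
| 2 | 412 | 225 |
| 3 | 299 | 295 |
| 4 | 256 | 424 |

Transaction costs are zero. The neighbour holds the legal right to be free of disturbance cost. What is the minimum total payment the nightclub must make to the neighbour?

Efficient level: marginal profit ≥ marginal disturbance cost through level 3, so k* = 3.
With the neighbour holding the right, the nightclub must at least compensate total damage at k*: 142 + 225 + 295 = 662.

$662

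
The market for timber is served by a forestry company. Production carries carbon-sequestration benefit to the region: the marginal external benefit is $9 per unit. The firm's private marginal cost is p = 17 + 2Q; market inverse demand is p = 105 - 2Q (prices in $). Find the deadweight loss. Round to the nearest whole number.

Market equilibrium (private): 17 + 2Q = 105 - 2Q → Q_m = 22.0000.
Social marginal cost = private MC − MEB = 8 + 2Q.
Set SMC = demand: 8 + 2Q = 105 - 2Q → Q* = 24.2500.
Height of the DWL triangle at Q_m is demand(Q_m) − SMC(Q_m) = MEB(Q_m) = 9.0000.
DWL = ½ × 2.2500 × 9.0000 = 10.1250.

DWL = $10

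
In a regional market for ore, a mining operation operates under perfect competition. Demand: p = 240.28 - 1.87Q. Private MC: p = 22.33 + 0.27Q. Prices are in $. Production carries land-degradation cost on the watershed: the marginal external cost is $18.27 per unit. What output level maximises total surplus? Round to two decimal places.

Social marginal cost = private MC + MEC = 40.60 + 0.27Q.
Set SMC = demand: 40.60 + 0.27Q = 240.28 - 1.87Q → Q* = 93.3084.

Q* = 93.31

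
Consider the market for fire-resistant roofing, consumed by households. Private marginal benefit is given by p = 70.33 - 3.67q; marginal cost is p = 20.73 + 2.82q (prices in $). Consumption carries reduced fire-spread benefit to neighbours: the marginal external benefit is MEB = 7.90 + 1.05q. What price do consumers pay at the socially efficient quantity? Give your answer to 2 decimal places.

Social marginal benefit = demand + MEB = 78.23 - 2.62q.
Set SMB = MC: 78.23 - 2.62q = 20.73 + 2.82q → q* = 10.5699.
Consumer price on the demand curve at q*: 70.33 − 3.67×10.5699 = 31.5385.

P = $31.54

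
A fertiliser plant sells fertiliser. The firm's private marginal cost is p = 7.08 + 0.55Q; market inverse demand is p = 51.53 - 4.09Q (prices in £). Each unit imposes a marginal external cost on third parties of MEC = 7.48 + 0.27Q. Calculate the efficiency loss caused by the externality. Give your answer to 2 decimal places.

DWL = £10.32

Market equilibrium (private): 7.08 + 0.55Q = 51.53 - 4.09Q → Q_m = 9.5797.
Social marginal cost = private MC + MEC = 14.56 + 0.82Q.
Set SMC = demand: 14.56 + 0.82Q = 51.53 - 4.09Q → Q* = 7.5295.
The welfare-loss triangle has base |Q_m − Q*| and height MEC(Q_m) (the vertical gap between SMC and demand is zero at Q* and MEC at Q_m).
DWL = ½ × 2.0502 × 10.0665 = 10.3192.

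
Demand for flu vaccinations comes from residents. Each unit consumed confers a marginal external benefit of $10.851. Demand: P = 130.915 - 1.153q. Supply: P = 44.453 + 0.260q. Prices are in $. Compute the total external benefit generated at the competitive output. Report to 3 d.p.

$663.977

Market equilibrium (private): 44.453 + 0.260q = 130.915 - 1.153q → q_m = 61.1904.
Total external benefit = MEB × q_m = 10.851 × 61.1904 = 663.9770.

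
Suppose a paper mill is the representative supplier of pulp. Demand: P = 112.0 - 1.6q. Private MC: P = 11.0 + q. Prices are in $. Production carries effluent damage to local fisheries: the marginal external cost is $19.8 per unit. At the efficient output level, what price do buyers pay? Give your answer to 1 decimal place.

Social marginal cost = private MC + MEC = 30.8 + q.
Set SMC = demand: 30.8 + q = 112.0 - 1.6q → q* = 31.2308.
Consumer price on the demand curve at q*: 112.0 − 1.6×31.2308 = 62.0307.

P = $62.0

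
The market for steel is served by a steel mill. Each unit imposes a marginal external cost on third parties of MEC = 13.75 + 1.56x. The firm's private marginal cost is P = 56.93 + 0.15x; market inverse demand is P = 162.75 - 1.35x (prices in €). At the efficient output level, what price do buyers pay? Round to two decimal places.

P = €122.13

Social marginal cost = private MC + MEC = 70.68 + 1.71x.
Set SMC = demand: 70.68 + 1.71x = 162.75 - 1.35x → x* = 30.0882.
Consumer price on the demand curve at x*: 162.75 − 1.35×30.0882 = 122.1309.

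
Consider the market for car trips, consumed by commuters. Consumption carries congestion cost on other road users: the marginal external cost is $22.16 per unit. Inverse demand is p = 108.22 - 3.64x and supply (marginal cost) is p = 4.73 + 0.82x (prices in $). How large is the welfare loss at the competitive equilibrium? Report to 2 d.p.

DWL = $55.05

Market equilibrium (private): 4.73 + 0.82x = 108.22 - 3.64x → x_m = 23.2040.
Social marginal benefit = demand − MEC = 86.06 - 3.64x.
Set SMB = MC: 86.06 - 3.64x = 4.73 + 0.82x → x* = 18.2354.
Between x* and x_m the wedge MC − SMB runs linearly from 0 to MEC(x_m), so the loss is a triangle.
DWL = ½ × 4.9686 × 22.1600 = 55.0521.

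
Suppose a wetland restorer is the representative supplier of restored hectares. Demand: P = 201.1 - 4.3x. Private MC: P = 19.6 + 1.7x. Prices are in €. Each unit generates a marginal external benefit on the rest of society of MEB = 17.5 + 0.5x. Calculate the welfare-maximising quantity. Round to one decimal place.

x* = 36.2

Social marginal cost = private MC − MEB = 2.1 + 1.2x.
Set SMC = demand: 2.1 + 1.2x = 201.1 - 4.3x → x* = 36.1818.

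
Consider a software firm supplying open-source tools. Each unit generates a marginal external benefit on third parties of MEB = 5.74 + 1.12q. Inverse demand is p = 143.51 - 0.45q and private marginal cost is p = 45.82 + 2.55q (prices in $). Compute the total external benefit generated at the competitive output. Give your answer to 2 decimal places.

$780.72

Market equilibrium (private): 45.82 + 2.55q = 143.51 - 0.45q → q_m = 32.5633.
Total external benefit = ∫₀^{q_m} (5.74 + 1.12q) dq = 5.74×32.5633 + ½×1.12×32.5633² = 780.7197.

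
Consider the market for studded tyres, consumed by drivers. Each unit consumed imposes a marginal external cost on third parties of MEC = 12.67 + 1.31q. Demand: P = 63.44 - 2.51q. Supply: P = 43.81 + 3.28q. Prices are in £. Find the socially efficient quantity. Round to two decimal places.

Social marginal benefit = demand − MEC = 50.77 - 3.82q.
Set SMB = MC: 50.77 - 3.82q = 43.81 + 3.28q → q* = 0.9803.

q* = 0.98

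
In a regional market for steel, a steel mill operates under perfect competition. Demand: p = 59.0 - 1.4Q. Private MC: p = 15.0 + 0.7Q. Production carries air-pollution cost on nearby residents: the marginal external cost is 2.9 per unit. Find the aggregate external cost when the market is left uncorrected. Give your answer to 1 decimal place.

60.8

Market equilibrium (private): 15.0 + 0.7Q = 59.0 - 1.4Q → Q_m = 20.9524.
Total external cost = MEC × Q_m = 2.9 × 20.9524 = 60.7620.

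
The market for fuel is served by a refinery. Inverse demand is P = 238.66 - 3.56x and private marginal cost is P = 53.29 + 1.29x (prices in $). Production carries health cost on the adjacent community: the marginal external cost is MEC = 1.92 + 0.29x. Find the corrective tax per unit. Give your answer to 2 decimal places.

Social marginal cost = private MC + MEC = 55.21 + 1.58x.
Set SMC = demand: 55.21 + 1.58x = 238.66 - 3.56x → x* = 35.6907.
The Pigouvian tax equals MEC at x*: 1.92 + 0.29×35.6907 = 12.2703.

tax = $12.27 per unit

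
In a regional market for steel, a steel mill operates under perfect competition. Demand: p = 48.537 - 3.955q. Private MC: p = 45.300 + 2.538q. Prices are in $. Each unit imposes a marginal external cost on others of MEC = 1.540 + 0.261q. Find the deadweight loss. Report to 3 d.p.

Market equilibrium (private): 45.300 + 2.538q = 48.537 - 3.955q → q_m = 0.4985.
Social marginal cost = private MC + MEC = 46.840 + 2.799q.
Set SMC = demand: 46.840 + 2.799q = 48.537 - 3.955q → q* = 0.2513.
Between q* and q_m the wedge SMC − demand runs linearly from 0 to MEC(q_m), so the loss is a triangle.
DWL = ½ × 0.2472 × 1.6701 = 0.2064.

DWL = $0.206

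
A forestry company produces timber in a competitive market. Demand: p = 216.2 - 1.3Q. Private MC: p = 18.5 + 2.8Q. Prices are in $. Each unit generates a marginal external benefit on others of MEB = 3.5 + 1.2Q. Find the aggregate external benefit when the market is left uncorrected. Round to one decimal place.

$1563.8

Market equilibrium (private): 18.5 + 2.8Q = 216.2 - 1.3Q → Q_m = 48.2195.
Total external benefit = ∫₀^{Q_m} (3.5 + 1.2Q) dQ = 3.5×48.2195 + ½×1.2×48.2195² = 1563.8404.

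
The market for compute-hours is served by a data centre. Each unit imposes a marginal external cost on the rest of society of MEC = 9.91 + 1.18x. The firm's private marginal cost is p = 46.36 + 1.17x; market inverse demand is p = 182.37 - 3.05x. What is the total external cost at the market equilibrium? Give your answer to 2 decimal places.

Market equilibrium (private): 46.36 + 1.17x = 182.37 - 3.05x → x_m = 32.2299.
Total external cost = ∫₀^{x_m} (9.91 + 1.18x) dx = 9.91×32.2299 + ½×1.18×32.2299² = 932.2705.

932.27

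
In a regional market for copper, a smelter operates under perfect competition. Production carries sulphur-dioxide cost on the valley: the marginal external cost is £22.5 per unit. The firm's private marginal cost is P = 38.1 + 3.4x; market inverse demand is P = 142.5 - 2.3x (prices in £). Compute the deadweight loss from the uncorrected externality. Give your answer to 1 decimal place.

DWL = £44.4

Market equilibrium (private): 38.1 + 3.4x = 142.5 - 2.3x → x_m = 18.3158.
Social marginal cost = private MC + MEC = 60.6 + 3.4x.
Set SMC = demand: 60.6 + 3.4x = 142.5 - 2.3x → x* = 14.3684.
The loss is the area between SMC and demand from x* to x_m; with linear curves that's a triangle of height MEC(x_m).
DWL = ½ × 3.9474 × 22.5000 = 44.4083.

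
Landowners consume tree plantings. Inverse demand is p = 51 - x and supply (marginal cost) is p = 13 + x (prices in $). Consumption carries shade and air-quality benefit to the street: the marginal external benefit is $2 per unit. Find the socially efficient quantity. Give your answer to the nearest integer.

x* = 20

Social marginal benefit = demand + MEB = 53 - x.
Set SMB = MC: 53 - x = 13 + x → x* = 20.0000.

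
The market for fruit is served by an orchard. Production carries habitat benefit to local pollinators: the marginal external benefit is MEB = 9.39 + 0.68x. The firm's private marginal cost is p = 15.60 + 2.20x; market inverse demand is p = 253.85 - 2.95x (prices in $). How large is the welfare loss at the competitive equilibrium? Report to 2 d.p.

Market equilibrium (private): 15.60 + 2.20x = 253.85 - 2.95x → x_m = 46.2621.
Social marginal cost = private MC − MEB = 6.21 + 1.52x.
Set SMC = demand: 6.21 + 1.52x = 253.85 - 2.95x → x* = 55.4004.
Between x* and x_m the wedge demand − SMC runs linearly from 0 to MEB(x_m), so the loss is a triangle.
DWL = ½ × 9.1383 × 40.8483 = 186.6420.

DWL = $186.64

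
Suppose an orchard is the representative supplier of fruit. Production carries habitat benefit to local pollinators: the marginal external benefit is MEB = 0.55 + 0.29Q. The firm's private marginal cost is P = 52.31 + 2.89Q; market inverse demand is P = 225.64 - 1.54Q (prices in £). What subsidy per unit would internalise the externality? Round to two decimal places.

subsidy = £12.73 per unit

Social marginal cost = private MC − MEB = 51.76 + 2.60Q.
Set SMC = demand: 51.76 + 2.60Q = 225.64 - 1.54Q → Q* = 42.0000.
The Pigouvian subsidy equals MEB at Q*: 0.55 + 0.29×42.0000 = 12.7300.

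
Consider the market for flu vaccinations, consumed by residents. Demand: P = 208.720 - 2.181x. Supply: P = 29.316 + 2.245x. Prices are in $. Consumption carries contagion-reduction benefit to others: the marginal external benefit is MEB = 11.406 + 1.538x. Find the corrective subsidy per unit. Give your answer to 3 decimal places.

Social marginal benefit = demand + MEB = 220.126 - 0.643x.
Set SMB = MC: 220.126 - 0.643x = 29.316 + 2.245x → x* = 66.0699.
The Pigouvian subsidy equals MEB at x*: 11.406 + 1.538×66.0699 = 113.0215.

subsidy = $113.022 per unit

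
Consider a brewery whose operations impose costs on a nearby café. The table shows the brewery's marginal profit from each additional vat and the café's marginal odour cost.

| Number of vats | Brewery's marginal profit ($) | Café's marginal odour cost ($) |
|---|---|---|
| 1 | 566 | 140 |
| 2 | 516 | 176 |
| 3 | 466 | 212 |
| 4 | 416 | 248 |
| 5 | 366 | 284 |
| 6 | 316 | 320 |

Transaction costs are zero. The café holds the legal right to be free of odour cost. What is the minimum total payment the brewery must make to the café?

$1060

Efficient level: marginal profit ≥ marginal odour cost through level 5, so k* = 5.
With the café holding the right, the brewery must at least compensate total damage at k*: 140 + 176 + 212 + 248 + 284 = 1060.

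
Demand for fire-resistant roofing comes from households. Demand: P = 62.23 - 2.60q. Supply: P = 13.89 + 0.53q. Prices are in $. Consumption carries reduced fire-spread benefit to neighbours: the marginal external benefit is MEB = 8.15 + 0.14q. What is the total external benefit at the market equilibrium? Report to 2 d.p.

Market equilibrium (private): 13.89 + 0.53q = 62.23 - 2.60q → q_m = 15.4441.
Total external benefit = ∫₀^{q_m} (8.15 + 0.14q) dq = 8.15×15.4441 + ½×0.14×15.4441² = 142.5658.

$142.57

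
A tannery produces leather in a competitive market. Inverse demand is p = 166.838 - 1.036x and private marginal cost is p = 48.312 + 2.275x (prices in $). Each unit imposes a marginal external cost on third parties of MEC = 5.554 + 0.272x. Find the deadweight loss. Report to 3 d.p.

DWL = $32.628

Market equilibrium (private): 48.312 + 2.275x = 166.838 - 1.036x → x_m = 35.7976.
Social marginal cost = private MC + MEC = 53.866 + 2.547x.
Set SMC = demand: 53.866 + 2.547x = 166.838 - 1.036x → x* = 31.5300.
Height of the DWL triangle at x_m is SMC(x_m) − demand(x_m) = MEC(x_m) = 15.2910.
DWL = ½ × 4.2676 × 15.2910 = 32.6279.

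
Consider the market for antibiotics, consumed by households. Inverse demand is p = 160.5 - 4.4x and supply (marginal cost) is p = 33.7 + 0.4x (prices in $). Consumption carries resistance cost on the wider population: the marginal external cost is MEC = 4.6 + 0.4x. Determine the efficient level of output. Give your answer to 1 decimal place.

x* = 23.5

Social marginal benefit = demand − MEC = 155.9 - 4.8x.
Set SMB = MC: 155.9 - 4.8x = 33.7 + 0.4x → x* = 23.5000.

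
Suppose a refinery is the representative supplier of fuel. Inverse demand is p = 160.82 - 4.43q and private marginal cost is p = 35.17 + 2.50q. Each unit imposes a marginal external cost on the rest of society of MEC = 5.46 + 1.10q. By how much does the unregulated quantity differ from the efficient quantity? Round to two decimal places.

3.16 units

Market equilibrium (private): 35.17 + 2.50q = 160.82 - 4.43q → q_m = 18.1313.
Social marginal cost = private MC + MEC = 40.63 + 3.60q.
Set SMC = demand: 40.63 + 3.60q = 160.82 - 4.43q → q* = 14.9676.
Gap = |18.1313 − 14.9676| = 3.1637.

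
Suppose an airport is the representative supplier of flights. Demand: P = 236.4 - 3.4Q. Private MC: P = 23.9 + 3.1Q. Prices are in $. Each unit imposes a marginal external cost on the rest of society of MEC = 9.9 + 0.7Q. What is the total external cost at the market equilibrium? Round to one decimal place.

Market equilibrium (private): 23.9 + 3.1Q = 236.4 - 3.4Q → Q_m = 32.6923.
Total external cost = ∫₀^{Q_m} (9.9 + 0.7Q) dQ = 9.9×32.6923 + ½×0.7×32.6923² = 697.7290.

$697.7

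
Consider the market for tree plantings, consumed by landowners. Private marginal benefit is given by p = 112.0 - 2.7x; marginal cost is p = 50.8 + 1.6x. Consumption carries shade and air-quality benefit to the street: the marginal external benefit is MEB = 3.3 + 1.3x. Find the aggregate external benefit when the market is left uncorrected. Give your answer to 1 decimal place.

Market equilibrium (private): 50.8 + 1.6x = 112.0 - 2.7x → x_m = 14.2326.
Total external benefit = ∫₀^{x_m} (3.3 + 1.3x) dx = 3.3×14.2326 + ½×1.3×14.2326² = 178.6361.

178.6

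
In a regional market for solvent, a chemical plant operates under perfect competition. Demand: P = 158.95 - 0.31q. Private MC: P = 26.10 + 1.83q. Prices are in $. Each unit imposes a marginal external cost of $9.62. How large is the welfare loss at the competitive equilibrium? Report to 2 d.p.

Market equilibrium (private): 26.10 + 1.83q = 158.95 - 0.31q → q_m = 62.0794.
Social marginal cost = private MC + MEC = 35.72 + 1.83q.
Set SMC = demand: 35.72 + 1.83q = 158.95 - 0.31q → q* = 57.5841.
The loss is the area between SMC and demand from q* to q_m; with linear curves that's a triangle of height MEC(q_m).
DWL = ½ × 4.4953 × 9.6200 = 21.6224.

DWL = $21.62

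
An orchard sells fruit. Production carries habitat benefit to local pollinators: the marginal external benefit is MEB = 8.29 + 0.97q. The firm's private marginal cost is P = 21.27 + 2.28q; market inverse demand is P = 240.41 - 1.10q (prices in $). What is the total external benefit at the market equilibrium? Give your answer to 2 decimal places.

$2576.17

Market equilibrium (private): 21.27 + 2.28q = 240.41 - 1.10q → q_m = 64.8343.
Total external benefit = ∫₀^{q_m} (8.29 + 0.97q) dq = 8.29×64.8343 + ½×0.97×64.8343² = 2576.1673.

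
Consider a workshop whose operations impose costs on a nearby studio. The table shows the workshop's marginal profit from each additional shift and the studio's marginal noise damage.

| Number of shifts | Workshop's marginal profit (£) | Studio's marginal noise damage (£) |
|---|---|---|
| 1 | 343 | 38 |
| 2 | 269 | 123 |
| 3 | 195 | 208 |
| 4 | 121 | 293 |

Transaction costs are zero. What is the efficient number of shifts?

2

Bargaining reaches the level where marginal profit last exceeds marginal noise damage.
That holds through level 2 (269 ≥ 123) but not at 3 (195 < 208).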